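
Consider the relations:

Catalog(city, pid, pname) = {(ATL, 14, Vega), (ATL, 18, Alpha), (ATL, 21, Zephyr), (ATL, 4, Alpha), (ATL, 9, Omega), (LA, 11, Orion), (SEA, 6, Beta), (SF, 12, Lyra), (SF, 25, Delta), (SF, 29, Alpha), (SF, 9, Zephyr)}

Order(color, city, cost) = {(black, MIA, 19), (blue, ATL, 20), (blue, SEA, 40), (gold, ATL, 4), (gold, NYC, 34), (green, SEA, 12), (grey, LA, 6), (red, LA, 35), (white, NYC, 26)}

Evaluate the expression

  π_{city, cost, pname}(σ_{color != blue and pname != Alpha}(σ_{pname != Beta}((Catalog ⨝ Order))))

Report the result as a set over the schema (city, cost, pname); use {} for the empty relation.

{(ATL, 4, Omega), (ATL, 4, Vega), (ATL, 4, Zephyr), (LA, 35, Orion), (LA, 6, Orion)}

Natural join on city: {(ATL, 14, Vega, blue, 20), (ATL, 14, Vega, gold, 4), (ATL, 18, Alpha, blue, 20), (ATL, 18, Alpha, gold, 4), (ATL, 21, Zephyr, blue, 20), (ATL, 21, Zephyr, gold, 4), (ATL, 4, Alpha, blue, 20), (ATL, 4, Alpha, gold, 4), (ATL, 9, Omega, blue, 20), (ATL, 9, Omega, gold, 4), (LA, 11, Orion, grey, 6), (LA, 11, Orion, red, 35), (SEA, 6, Beta, blue, 40), (SEA, 6, Beta, green, 12)}
Selection pname != Beta: {(ATL, 14, Vega, blue, 20), (ATL, 14, Vega, gold, 4), (ATL, 18, Alpha, blue, 20), (ATL, 18, Alpha, gold, 4), (ATL, 21, Zephyr, blue, 20), (ATL, 21, Zephyr, gold, 4), (ATL, 4, Alpha, blue, 20), (ATL, 4, Alpha, gold, 4), (ATL, 9, Omega, blue, 20), (ATL, 9, Omega, gold, 4), (LA, 11, Orion, grey, 6), (LA, 11, Orion, red, 35)}
Selection color != blue and pname != Alpha: {(ATL, 14, Vega, gold, 4), (ATL, 21, Zephyr, gold, 4), (ATL, 9, Omega, gold, 4), (LA, 11, Orion, grey, 6), (LA, 11, Orion, red, 35)}
Projecting to city, cost, pname: {(ATL, 4, Omega), (ATL, 4, Vega), (ATL, 4, Zephyr), (LA, 35, Orion), (LA, 6, Orion)}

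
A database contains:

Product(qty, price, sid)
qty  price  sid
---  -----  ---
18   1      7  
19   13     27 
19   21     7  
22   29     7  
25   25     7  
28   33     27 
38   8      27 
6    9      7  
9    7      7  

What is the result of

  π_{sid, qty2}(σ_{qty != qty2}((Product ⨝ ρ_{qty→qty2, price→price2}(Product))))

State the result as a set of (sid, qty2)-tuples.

ρ[qty→qty2, price→price2]: schema becomes (qty2, price2, sid); tuples unchanged.
Product ⋈ ρ_{qty→qty2, price→price2}(Product) (natural join on sid): {(18, 1, 7, 18, 1), (18, 1, 7, 19, 21), (18, 1, 7, 22, 29), (18, 1, 7, 25, 25), (18, 1, 7, 6, 9), (18, 1, 7, 9, 7), (19, 13, 27, 19, 13), (19, 13, 27, 28, 33), (19, 13, 27, 38, 8), (19, 21, 7, 18, 1), (19, 21, 7, 19, 21), (19, 21, 7, 22, 29), (19, 21, 7, 25, 25), (19, 21, 7, 6, 9), (19, 21, 7, 9, 7), (22, 29, 7, 18, 1), (22, 29, 7, 19, 21), (22, 29, 7, 22, 29), (22, 29, 7, 25, 25), (22, 29, 7, 6, 9), (22, 29, 7, 9, 7), (25, 25, 7, 18, 1), (25, 25, 7, 19, 21), (25, 25, 7, 22, 29), (25, 25, 7, 25, 25), (25, 25, 7, 6, 9), (25, 25, 7, 9, 7), (28, 33, 27, 19, 13), (28, 33, 27, 28, 33), (28, 33, 27, 38, 8), (38, 8, 27, 19, 13), (38, 8, 27, 28, 33), (38, 8, 27, 38, 8), (6, 9, 7, 18, 1), (6, 9, 7, 19, 21), (6, 9, 7, 22, 29), (6, 9, 7, 25, 25), (6, 9, 7, 6, 9), (6, 9, 7, 9, 7), (9, 7, 7, 18, 1), (9, 7, 7, 19, 21), (9, 7, 7, 22, 29), (9, 7, 7, 25, 25), (9, 7, 7, 6, 9), (9, 7, 7, 9, 7)}
Apply σ_{qty != qty2}; surviving tuples: {(18, 1, 7, 19, 21), (18, 1, 7, 22, 29), (18, 1, 7, 25, 25), (18, 1, 7, 6, 9), (18, 1, 7, 9, 7), (19, 13, 27, 28, 33), (19, 13, 27, 38, 8), (19, 21, 7, 18, 1), (19, 21, 7, 22, 29), (19, 21, 7, 25, 25), (19, 21, 7, 6, 9), (19, 21, 7, 9, 7), (22, 29, 7, 18, 1), (22, 29, 7, 19, 21), (22, 29, 7, 25, 25), (22, 29, 7, 6, 9), (22, 29, 7, 9, 7), (25, 25, 7, 18, 1), (25, 25, 7, 19, 21), (25, 25, 7, 22, 29), (25, 25, 7, 6, 9), (25, 25, 7, 9, 7), (28, 33, 27, 19, 13), (28, 33, 27, 38, 8), (38, 8, 27, 19, 13), (38, 8, 27, 28, 33), (6, 9, 7, 18, 1), (6, 9, 7, 19, 21), (6, 9, 7, 22, 29), (6, 9, 7, 25, 25), (6, 9, 7, 9, 7), (9, 7, 7, 18, 1), (9, 7, 7, 19, 21), (9, 7, 7, 22, 29), (9, 7, 7, 25, 25), (9, 7, 7, 6, 9)}
Projecting to sid, qty2 (27 duplicate(s) eliminated): {(27, 19), (27, 28), (27, 38), (7, 18), (7, 19), (7, 22), (7, 25), (7, 6), (7, 9)}

{(27, 19), (27, 28), (27, 38), (7, 18), (7, 19), (7, 22), (7, 25), (7, 6), (7, 9)}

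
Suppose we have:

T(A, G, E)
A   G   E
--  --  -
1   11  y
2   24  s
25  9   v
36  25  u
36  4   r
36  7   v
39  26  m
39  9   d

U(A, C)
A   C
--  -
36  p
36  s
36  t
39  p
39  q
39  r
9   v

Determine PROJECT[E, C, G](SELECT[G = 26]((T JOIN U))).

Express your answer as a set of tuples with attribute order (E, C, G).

T ⋈ U (natural join on A): {(36, 25, u, p), (36, 25, u, s), (36, 25, u, t), (36, 4, r, p), (36, 4, r, s), (36, 4, r, t), (36, 7, v, p), (36, 7, v, s), (36, 7, v, t), (39, 26, m, p), (39, 26, m, q), (39, 26, m, r), (39, 9, d, p), (39, 9, d, q), (39, 9, d, r)}
σ[G = 26]: keep tuples satisfying G = 26 → {(39, 26, m, p), (39, 26, m, q), (39, 26, m, r)}
π[E, C, G]: project onto (E, C, G) → {(m, p, 26), (m, q, 26), (m, r, 26)}

{(m, p, 26), (m, q, 26), (m, r, 26)}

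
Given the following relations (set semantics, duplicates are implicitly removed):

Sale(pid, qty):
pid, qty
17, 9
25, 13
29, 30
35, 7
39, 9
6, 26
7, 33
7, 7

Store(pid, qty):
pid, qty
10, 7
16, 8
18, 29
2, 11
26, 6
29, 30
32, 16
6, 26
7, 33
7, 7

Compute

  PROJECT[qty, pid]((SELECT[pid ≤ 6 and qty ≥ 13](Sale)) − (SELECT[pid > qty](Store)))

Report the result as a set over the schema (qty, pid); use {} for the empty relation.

Selection pid ≤ 6 and qty ≥ 13: {(6, 26)}
Selection pid > qty: {(10, 7), (16, 8), (26, 6), (32, 16)}
Taking the difference: {(6, 26)}
Keep only column(s) qty, pid: {(26, 6)}

{(26, 6)}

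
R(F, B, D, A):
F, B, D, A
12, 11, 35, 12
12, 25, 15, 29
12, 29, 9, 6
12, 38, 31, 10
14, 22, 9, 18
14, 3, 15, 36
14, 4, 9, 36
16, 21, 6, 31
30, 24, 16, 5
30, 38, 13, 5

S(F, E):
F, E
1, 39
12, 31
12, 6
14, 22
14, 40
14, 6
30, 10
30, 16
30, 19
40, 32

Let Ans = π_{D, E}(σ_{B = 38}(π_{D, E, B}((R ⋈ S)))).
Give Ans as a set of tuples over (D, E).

{(13, 10), (13, 16), (13, 19), (31, 31), (31, 6)}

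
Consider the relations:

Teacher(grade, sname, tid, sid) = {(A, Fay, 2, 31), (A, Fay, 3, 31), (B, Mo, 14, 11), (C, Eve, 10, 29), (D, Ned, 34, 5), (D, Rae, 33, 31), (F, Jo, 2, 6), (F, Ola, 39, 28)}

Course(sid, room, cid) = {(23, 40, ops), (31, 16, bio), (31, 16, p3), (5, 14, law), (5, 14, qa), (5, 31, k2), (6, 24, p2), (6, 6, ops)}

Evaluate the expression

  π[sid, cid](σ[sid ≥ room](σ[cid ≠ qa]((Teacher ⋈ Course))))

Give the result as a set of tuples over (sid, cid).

{(31, bio), (31, p3), (6, ops)}

Teacher ⋈ Course (natural join on sid): {(A, Fay, 2, 31, 16, bio), (A, Fay, 2, 31, 16, p3), (A, Fay, 3, 31, 16, bio), (A, Fay, 3, 31, 16, p3), (D, Ned, 34, 5, 14, law), (D, Ned, 34, 5, 14, qa), (D, Ned, 34, 5, 31, k2), (D, Rae, 33, 31, 16, bio), (D, Rae, 33, 31, 16, p3), (F, Jo, 2, 6, 24, p2), (F, Jo, 2, 6, 6, ops)}
Apply σ_{cid ≠ qa}; surviving tuples: {(A, Fay, 2, 31, 16, bio), (A, Fay, 2, 31, 16, p3), (A, Fay, 3, 31, 16, bio), (A, Fay, 3, 31, 16, p3), (D, Ned, 34, 5, 14, law), (D, Ned, 34, 5, 31, k2), (D, Rae, 33, 31, 16, bio), (D, Rae, 33, 31, 16, p3), (F, Jo, 2, 6, 24, p2), (F, Jo, 2, 6, 6, ops)}
Apply σ_{sid ≥ room}; surviving tuples: {(A, Fay, 2, 31, 16, bio), (A, Fay, 2, 31, 16, p3), (A, Fay, 3, 31, 16, bio), (A, Fay, 3, 31, 16, p3), (D, Rae, 33, 31, 16, bio), (D, Rae, 33, 31, 16, p3), (F, Jo, 2, 6, 6, ops)}
Keep only column(s) sid, cid (4 duplicate(s) eliminated): {(31, bio), (31, p3), (6, ops)}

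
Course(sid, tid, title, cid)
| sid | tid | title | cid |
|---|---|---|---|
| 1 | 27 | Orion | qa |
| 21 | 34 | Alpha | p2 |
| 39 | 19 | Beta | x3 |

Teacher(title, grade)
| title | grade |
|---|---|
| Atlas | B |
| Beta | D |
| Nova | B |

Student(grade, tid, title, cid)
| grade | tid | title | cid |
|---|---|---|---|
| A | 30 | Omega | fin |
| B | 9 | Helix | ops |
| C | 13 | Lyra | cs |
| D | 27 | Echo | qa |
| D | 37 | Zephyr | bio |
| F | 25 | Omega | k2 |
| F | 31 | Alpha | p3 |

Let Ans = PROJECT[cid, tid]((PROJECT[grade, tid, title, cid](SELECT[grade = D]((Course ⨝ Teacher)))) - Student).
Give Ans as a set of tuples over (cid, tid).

Natural join on title: {(39, 19, Beta, x3, D)}
Apply σ_{grade = D}; surviving tuples: {(39, 19, Beta, x3, D)}
π[grade, tid, title, cid]: project onto (grade, tid, title, cid) → {(D, 19, Beta, x3)}
Difference: {(D, 19, Beta, x3)} with {(A, 30, Omega, fin), (B, 9, Helix, ops), (C, 13, Lyra, cs), (D, 27, Echo, qa), (D, 37, Zephyr, bio), (F, 25, Omega, k2), (F, 31, Alpha, p3)} → {(D, 19, Beta, x3)}
π[cid, tid]: project onto (cid, tid) → {(x3, 19)}

{(x3, 19)}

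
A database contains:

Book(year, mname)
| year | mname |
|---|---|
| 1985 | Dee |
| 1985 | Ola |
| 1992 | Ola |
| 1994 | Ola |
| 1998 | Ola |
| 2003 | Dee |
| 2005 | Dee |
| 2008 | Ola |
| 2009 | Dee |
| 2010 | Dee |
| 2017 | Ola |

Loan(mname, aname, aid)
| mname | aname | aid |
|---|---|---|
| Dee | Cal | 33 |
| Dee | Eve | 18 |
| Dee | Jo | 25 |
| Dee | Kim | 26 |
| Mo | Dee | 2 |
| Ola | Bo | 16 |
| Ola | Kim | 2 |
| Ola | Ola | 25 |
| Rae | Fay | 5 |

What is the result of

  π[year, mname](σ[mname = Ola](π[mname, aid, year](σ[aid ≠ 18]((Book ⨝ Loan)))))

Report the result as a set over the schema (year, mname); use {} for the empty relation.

Book ⋈ Loan (natural join on mname): {(1985, Dee, Cal, 33), (1985, Dee, Eve, 18), (1985, Dee, Jo, 25), (1985, Dee, Kim, 26), (1985, Ola, Bo, 16), (1985, Ola, Kim, 2), (1985, Ola, Ola, 25), (1992, Ola, Bo, 16), (1992, Ola, Kim, 2), (1992, Ola, Ola, 25), (1994, Ola, Bo, 16), (1994, Ola, Kim, 2), (1994, Ola, Ola, 25), (1998, Ola, Bo, 16), (1998, Ola, Kim, 2), (1998, Ola, Ola, 25), (2003, Dee, Cal, 33), (2003, Dee, Eve, 18), (2003, Dee, Jo, 25), (2003, Dee, Kim, 26), (2005, Dee, Cal, 33), (2005, Dee, Eve, 18), (2005, Dee, Jo, 25), (2005, Dee, Kim, 26), (2008, Ola, Bo, 16), (2008, Ola, Kim, 2), (2008, Ola, Ola, 25), (2009, Dee, Cal, 33), (2009, Dee, Eve, 18), (2009, Dee, Jo, 25), (2009, Dee, Kim, 26), (2010, Dee, Cal, 33), (2010, Dee, Eve, 18), (2010, Dee, Jo, 25), (2010, Dee, Kim, 26), (2017, Ola, Bo, 16), (2017, Ola, Kim, 2), (2017, Ola, Ola, 25)}
σ[aid ≠ 18]: keep tuples satisfying aid ≠ 18 → {(1985, Dee, Cal, 33), (1985, Dee, Jo, 25), (1985, Dee, Kim, 26), (1985, Ola, Bo, 16), (1985, Ola, Kim, 2), (1985, Ola, Ola, 25), (1992, Ola, Bo, 16), (1992, Ola, Kim, 2), (1992, Ola, Ola, 25), (1994, Ola, Bo, 16), (1994, Ola, Kim, 2), (1994, Ola, Ola, 25), (1998, Ola, Bo, 16), (1998, Ola, Kim, 2), (1998, Ola, Ola, 25), (2003, Dee, Cal, 33), (2003, Dee, Jo, 25), (2003, Dee, Kim, 26), (2005, Dee, Cal, 33), (2005, Dee, Jo, 25), (2005, Dee, Kim, 26), (2008, Ola, Bo, 16), (2008, Ola, Kim, 2), (2008, Ola, Ola, 25), (2009, Dee, Cal, 33), (2009, Dee, Jo, 25), (2009, Dee, Kim, 26), (2010, Dee, Cal, 33), (2010, Dee, Jo, 25), (2010, Dee, Kim, 26), (2017, Ola, Bo, 16), (2017, Ola, Kim, 2), (2017, Ola, Ola, 25)}
π_{mname, aid, year} gives {(Dee, 25, 1985), (Dee, 25, 2003), (Dee, 25, 2005), (Dee, 25, 2009), (Dee, 25, 2010), (Dee, 26, 1985), (Dee, 26, 2003), (Dee, 26, 2005), (Dee, 26, 2009), (Dee, 26, 2010), (Dee, 33, 1985), (Dee, 33, 2003), (Dee, 33, 2005), (Dee, 33, 2009), (Dee, 33, 2010), (Ola, 16, 1985), (Ola, 16, 1992), (Ola, 16, 1994), (Ola, 16, 1998), (Ola, 16, 2008), (Ola, 16, 2017), (Ola, 2, 1985), (Ola, 2, 1992), (Ola, 2, 1994), (Ola, 2, 1998), (Ola, 2, 2008), (Ola, 2, 2017), (Ola, 25, 1985), (Ola, 25, 1992), (Ola, 25, 1994), (Ola, 25, 1998), (Ola, 25, 2008), (Ola, 25, 2017)}.
σ[mname = Ola]: keep tuples satisfying mname = Ola → {(Ola, 16, 1985), (Ola, 16, 1992), (Ola, 16, 1994), (Ola, 16, 1998), (Ola, 16, 2008), (Ola, 16, 2017), (Ola, 2, 1985), (Ola, 2, 1992), (Ola, 2, 1994), (Ola, 2, 1998), (Ola, 2, 2008), (Ola, 2, 2017), (Ola, 25, 1985), (Ola, 25, 1992), (Ola, 25, 1994), (Ola, 25, 1998), (Ola, 25, 2008), (Ola, 25, 2017)}
π_{year, mname} gives {(1985, Ola), (1992, Ola), (1994, Ola), (1998, Ola), (2008, Ola), (2017, Ola)} (12 duplicate(s) eliminated).

{(1985, Ola), (1992, Ola), (1994, Ola), (1998, Ola), (2008, Ola), (2017, Ola)}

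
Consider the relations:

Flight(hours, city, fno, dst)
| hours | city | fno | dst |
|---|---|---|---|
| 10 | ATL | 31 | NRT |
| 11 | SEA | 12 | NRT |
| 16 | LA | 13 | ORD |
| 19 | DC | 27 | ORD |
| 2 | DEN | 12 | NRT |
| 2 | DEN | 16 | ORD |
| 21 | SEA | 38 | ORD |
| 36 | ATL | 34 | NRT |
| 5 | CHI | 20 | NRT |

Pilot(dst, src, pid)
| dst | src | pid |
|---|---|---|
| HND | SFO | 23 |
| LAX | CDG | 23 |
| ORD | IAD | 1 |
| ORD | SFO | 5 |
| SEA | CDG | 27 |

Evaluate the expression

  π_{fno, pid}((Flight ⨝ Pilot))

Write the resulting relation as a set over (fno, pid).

{(13, 1), (13, 5), (16, 1), (16, 5), (27, 1), (27, 5), (38, 1), (38, 5)}

Flight ⋈ Pilot (natural join on dst): {(16, LA, 13, ORD, IAD, 1), (16, LA, 13, ORD, SFO, 5), (19, DC, 27, ORD, IAD, 1), (19, DC, 27, ORD, SFO, 5), (2, DEN, 16, ORD, IAD, 1), (2, DEN, 16, ORD, SFO, 5), (21, SEA, 38, ORD, IAD, 1), (21, SEA, 38, ORD, SFO, 5)}
Projecting to fno, pid: {(13, 1), (13, 5), (16, 1), (16, 5), (27, 1), (27, 5), (38, 1), (38, 5)}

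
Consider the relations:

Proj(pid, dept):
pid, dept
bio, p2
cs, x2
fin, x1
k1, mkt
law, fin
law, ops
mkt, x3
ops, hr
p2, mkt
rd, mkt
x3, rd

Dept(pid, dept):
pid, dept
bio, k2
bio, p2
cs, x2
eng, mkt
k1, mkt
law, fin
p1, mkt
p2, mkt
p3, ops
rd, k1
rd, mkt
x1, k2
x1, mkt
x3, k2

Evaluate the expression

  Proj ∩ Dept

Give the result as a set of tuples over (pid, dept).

{(bio, p2), (cs, x2), (k1, mkt), (law, fin), (p2, mkt), (rd, mkt)}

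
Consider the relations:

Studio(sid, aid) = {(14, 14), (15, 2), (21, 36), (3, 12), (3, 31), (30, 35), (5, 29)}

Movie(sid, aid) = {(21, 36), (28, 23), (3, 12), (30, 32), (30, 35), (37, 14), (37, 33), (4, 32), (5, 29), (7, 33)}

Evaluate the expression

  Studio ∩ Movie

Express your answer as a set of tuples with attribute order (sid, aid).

{(21, 36), (3, 12), (30, 35), (5, 29)}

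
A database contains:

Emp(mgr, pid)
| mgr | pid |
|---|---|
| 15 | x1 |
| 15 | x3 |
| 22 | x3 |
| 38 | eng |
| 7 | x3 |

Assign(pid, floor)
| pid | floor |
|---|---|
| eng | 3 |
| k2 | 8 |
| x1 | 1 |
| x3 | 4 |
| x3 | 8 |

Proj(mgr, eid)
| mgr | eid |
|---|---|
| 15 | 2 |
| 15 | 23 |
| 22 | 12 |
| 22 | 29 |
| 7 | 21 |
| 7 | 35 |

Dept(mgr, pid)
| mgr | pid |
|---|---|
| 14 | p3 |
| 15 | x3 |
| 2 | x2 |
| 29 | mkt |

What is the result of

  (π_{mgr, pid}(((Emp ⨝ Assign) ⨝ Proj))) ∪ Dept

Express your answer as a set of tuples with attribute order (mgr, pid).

Natural join on pid: {(15, x1, 1), (15, x3, 4), (15, x3, 8), (22, x3, 4), (22, x3, 8), (38, eng, 3), (7, x3, 4), (7, x3, 8)}
Natural join on mgr: {(15, x1, 1, 2), (15, x1, 1, 23), (15, x3, 4, 2), (15, x3, 4, 23), (15, x3, 8, 2), (15, x3, 8, 23), (22, x3, 4, 12), (22, x3, 4, 29), (22, x3, 8, 12), (22, x3, 8, 29), (7, x3, 4, 21), (7, x3, 4, 35), (7, x3, 8, 21), (7, x3, 8, 35)}
Keep only column(s) mgr, pid (10 duplicate(s) eliminated): {(15, x1), (15, x3), (22, x3), (7, x3)}
Set union of the two operands is {(14, p3), (15, x1), (15, x3), (2, x2), (22, x3), (29, mkt), (7, x3)}.

{(14, p3), (15, x1), (15, x3), (2, x2), (22, x3), (29, mkt), (7, x3)}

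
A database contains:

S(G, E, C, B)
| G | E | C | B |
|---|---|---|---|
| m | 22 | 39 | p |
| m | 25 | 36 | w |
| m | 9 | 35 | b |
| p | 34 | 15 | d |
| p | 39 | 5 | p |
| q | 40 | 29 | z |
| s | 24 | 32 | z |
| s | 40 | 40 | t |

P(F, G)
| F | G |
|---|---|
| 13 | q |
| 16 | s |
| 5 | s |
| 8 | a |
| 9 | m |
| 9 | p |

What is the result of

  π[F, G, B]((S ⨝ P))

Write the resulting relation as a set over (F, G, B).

{(13, q, z), (16, s, t), (16, s, z), (5, s, t), (5, s, z), (9, m, b), (9, m, p), (9, m, w), (9, p, d), (9, p, p)}

Natural join on G: {(m, 22, 39, p, 9), (m, 25, 36, w, 9), (m, 9, 35, b, 9), (p, 34, 15, d, 9), (p, 39, 5, p, 9), (q, 40, 29, z, 13), (s, 24, 32, z, 16), (s, 24, 32, z, 5), (s, 40, 40, t, 16), (s, 40, 40, t, 5)}
π[F, G, B]: project onto (F, G, B) → {(13, q, z), (16, s, t), (16, s, z), (5, s, t), (5, s, z), (9, m, b), (9, m, p), (9, m, w), (9, p, d), (9, p, p)}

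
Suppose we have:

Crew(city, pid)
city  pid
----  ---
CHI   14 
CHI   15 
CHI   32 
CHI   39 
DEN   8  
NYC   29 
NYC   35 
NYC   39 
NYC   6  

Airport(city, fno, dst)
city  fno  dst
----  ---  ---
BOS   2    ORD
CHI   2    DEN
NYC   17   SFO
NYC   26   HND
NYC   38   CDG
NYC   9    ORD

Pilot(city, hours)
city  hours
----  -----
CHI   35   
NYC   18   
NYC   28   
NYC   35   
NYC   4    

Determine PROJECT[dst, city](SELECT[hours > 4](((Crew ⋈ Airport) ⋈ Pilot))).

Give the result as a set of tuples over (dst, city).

Natural join on city: {(CHI, 14, 2, DEN), (CHI, 15, 2, DEN), (CHI, 32, 2, DEN), (CHI, 39, 2, DEN), (NYC, 29, 17, SFO), (NYC, 29, 26, HND), (NYC, 29, 38, CDG), (NYC, 29, 9, ORD), (NYC, 35, 17, SFO), (NYC, 35, 26, HND), (NYC, 35, 38, CDG), (NYC, 35, 9, ORD), (NYC, 39, 17, SFO), (NYC, 39, 26, HND), (NYC, 39, 38, CDG), (NYC, 39, 9, ORD), (NYC, 6, 17, SFO), (NYC, 6, 26, HND), (NYC, 6, 38, CDG), (NYC, 6, 9, ORD)}
Natural join on city: {(CHI, 14, 2, DEN, 35), (CHI, 15, 2, DEN, 35), (CHI, 32, 2, DEN, 35), (CHI, 39, 2, DEN, 35), (NYC, 29, 17, SFO, 18), (NYC, 29, 17, SFO, 28), (NYC, 29, 17, SFO, 35), (NYC, 29, 17, SFO, 4), (NYC, 29, 26, HND, 18), (NYC, 29, 26, HND, 28), (NYC, 29, 26, HND, 35), (NYC, 29, 26, HND, 4), (NYC, 29, 38, CDG, 18), (NYC, 29, 38, CDG, 28), (NYC, 29, 38, CDG, 35), (NYC, 29, 38, CDG, 4), (NYC, 29, 9, ORD, 18), (NYC, 29, 9, ORD, 28), (NYC, 29, 9, ORD, 35), (NYC, 29, 9, ORD, 4), (NYC, 35, 17, SFO, 18), (NYC, 35, 17, SFO, 28), (NYC, 35, 17, SFO, 35), (NYC, 35, 17, SFO, 4), (NYC, 35, 26, HND, 18), (NYC, 35, 26, HND, 28), (NYC, 35, 26, HND, 35), (NYC, 35, 26, HND, 4), (NYC, 35, 38, CDG, 18), (NYC, 35, 38, CDG, 28), (NYC, 35, 38, CDG, 35), (NYC, 35, 38, CDG, 4), (NYC, 35, 9, ORD, 18), (NYC, 35, 9, ORD, 28), (NYC, 35, 9, ORD, 35), (NYC, 35, 9, ORD, 4), (NYC, 39, 17, SFO, 18), (NYC, 39, 17, SFO, 28), (NYC, 39, 17, SFO, 35), (NYC, 39, 17, SFO, 4), (NYC, 39, 26, HND, 18), (NYC, 39, 26, HND, 28), (NYC, 39, 26, HND, 35), (NYC, 39, 26, HND, 4), (NYC, 39, 38, CDG, 18), (NYC, 39, 38, CDG, 28), (NYC, 39, 38, CDG, 35), (NYC, 39, 38, CDG, 4), (NYC, 39, 9, ORD, 18), (NYC, 39, 9, ORD, 28), (NYC, 39, 9, ORD, 35), (NYC, 39, 9, ORD, 4), (NYC, 6, 17, SFO, 18), (NYC, 6, 17, SFO, 28), (NYC, 6, 17, SFO, 35), (NYC, 6, 17, SFO, 4), (NYC, 6, 26, HND, 18), (NYC, 6, 26, HND, 28), (NYC, 6, 26, HND, 35), (NYC, 6, 26, HND, 4), (NYC, 6, 38, CDG, 18), (NYC, 6, 38, CDG, 28), (NYC, 6, 38, CDG, 35), (NYC, 6, 38, CDG, 4), (NYC, 6, 9, ORD, 18), (NYC, 6, 9, ORD, 28), (NYC, 6, 9, ORD, 35), (NYC, 6, 9, ORD, 4)}
Filtering on hours > 4 leaves {(CHI, 14, 2, DEN, 35), (CHI, 15, 2, DEN, 35), (CHI, 32, 2, DEN, 35), (CHI, 39, 2, DEN, 35), (NYC, 29, 17, SFO, 18), (NYC, 29, 17, SFO, 28), (NYC, 29, 17, SFO, 35), (NYC, 29, 26, HND, 18), (NYC, 29, 26, HND, 28), (NYC, 29, 26, HND, 35), (NYC, 29, 38, CDG, 18), (NYC, 29, 38, CDG, 28), (NYC, 29, 38, CDG, 35), (NYC, 29, 9, ORD, 18), (NYC, 29, 9, ORD, 28), (NYC, 29, 9, ORD, 35), (NYC, 35, 17, SFO, 18), (NYC, 35, 17, SFO, 28), (NYC, 35, 17, SFO, 35), (NYC, 35, 26, HND, 18), (NYC, 35, 26, HND, 28), (NYC, 35, 26, HND, 35), (NYC, 35, 38, CDG, 18), (NYC, 35, 38, CDG, 28), (NYC, 35, 38, CDG, 35), (NYC, 35, 9, ORD, 18), (NYC, 35, 9, ORD, 28), (NYC, 35, 9, ORD, 35), (NYC, 39, 17, SFO, 18), (NYC, 39, 17, SFO, 28), (NYC, 39, 17, SFO, 35), (NYC, 39, 26, HND, 18), (NYC, 39, 26, HND, 28), (NYC, 39, 26, HND, 35), (NYC, 39, 38, CDG, 18), (NYC, 39, 38, CDG, 28), (NYC, 39, 38, CDG, 35), (NYC, 39, 9, ORD, 18), (NYC, 39, 9, ORD, 28), (NYC, 39, 9, ORD, 35), (NYC, 6, 17, SFO, 18), (NYC, 6, 17, SFO, 28), (NYC, 6, 17, SFO, 35), (NYC, 6, 26, HND, 18), (NYC, 6, 26, HND, 28), (NYC, 6, 26, HND, 35), (NYC, 6, 38, CDG, 18), (NYC, 6, 38, CDG, 28), (NYC, 6, 38, CDG, 35), (NYC, 6, 9, ORD, 18), (NYC, 6, 9, ORD, 28), (NYC, 6, 9, ORD, 35)}.
π_{dst, city} gives {(CDG, NYC), (DEN, CHI), (HND, NYC), (ORD, NYC), (SFO, NYC)} (47 duplicate(s) eliminated).

{(CDG, NYC), (DEN, CHI), (HND, NYC), (ORD, NYC), (SFO, NYC)}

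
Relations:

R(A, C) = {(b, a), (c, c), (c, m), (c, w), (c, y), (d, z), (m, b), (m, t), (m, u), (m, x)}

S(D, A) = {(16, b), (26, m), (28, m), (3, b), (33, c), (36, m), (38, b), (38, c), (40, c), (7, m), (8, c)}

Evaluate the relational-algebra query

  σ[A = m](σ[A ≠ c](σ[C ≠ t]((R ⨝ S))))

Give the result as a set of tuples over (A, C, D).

{(m, b, 26), (m, b, 28), (m, b, 36), (m, b, 7), (m, u, 26), (m, u, 28), (m, u, 36), (m, u, 7), (m, x, 26), (m, x, 28), (m, x, 36), (m, x, 7)}

R ⋈ S (natural join on A): {(b, a, 16), (b, a, 3), (b, a, 38), (c, c, 33), (c, c, 38), (c, c, 40), (c, c, 8), (c, m, 33), (c, m, 38), (c, m, 40), (c, m, 8), (c, w, 33), (c, w, 38), (c, w, 40), (c, w, 8), (c, y, 33), (c, y, 38), (c, y, 40), (c, y, 8), (m, b, 26), (m, b, 28), (m, b, 36), (m, b, 7), (m, t, 26), (m, t, 28), (m, t, 36), (m, t, 7), (m, u, 26), (m, u, 28), (m, u, 36), (m, u, 7), (m, x, 26), (m, x, 28), (m, x, 36), (m, x, 7)}
Filtering on C ≠ t leaves {(b, a, 16), (b, a, 3), (b, a, 38), (c, c, 33), (c, c, 38), (c, c, 40), (c, c, 8), (c, m, 33), (c, m, 38), (c, m, 40), (c, m, 8), (c, w, 33), (c, w, 38), (c, w, 40), (c, w, 8), (c, y, 33), (c, y, 38), (c, y, 40), (c, y, 8), (m, b, 26), (m, b, 28), (m, b, 36), (m, b, 7), (m, u, 26), (m, u, 28), (m, u, 36), (m, u, 7), (m, x, 26), (m, x, 28), (m, x, 36), (m, x, 7)}.
Filtering on A ≠ c leaves {(b, a, 16), (b, a, 3), (b, a, 38), (m, b, 26), (m, b, 28), (m, b, 36), (m, b, 7), (m, u, 26), (m, u, 28), (m, u, 36), (m, u, 7), (m, x, 26), (m, x, 28), (m, x, 36), (m, x, 7)}.
Filtering on A = m leaves {(m, b, 26), (m, b, 28), (m, b, 36), (m, b, 7), (m, u, 26), (m, u, 28), (m, u, 36), (m, u, 7), (m, x, 26), (m, x, 28), (m, x, 36), (m, x, 7)}.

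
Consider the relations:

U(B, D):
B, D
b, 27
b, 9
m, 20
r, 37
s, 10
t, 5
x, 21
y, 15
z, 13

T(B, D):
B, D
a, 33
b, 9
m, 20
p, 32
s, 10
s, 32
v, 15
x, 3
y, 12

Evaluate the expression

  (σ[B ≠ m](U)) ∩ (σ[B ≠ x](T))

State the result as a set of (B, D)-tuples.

{(b, 9), (s, 10)}

σ[B ≠ m]: keep tuples satisfying B ≠ m → {(b, 27), (b, 9), (r, 37), (s, 10), (t, 5), (x, 21), (y, 15), (z, 13)}
σ[B ≠ x]: keep tuples satisfying B ≠ x → {(a, 33), (b, 9), (m, 20), (p, 32), (s, 10), (s, 32), (v, 15), (y, 12)}
Taking the intersection: {(b, 9), (s, 10)}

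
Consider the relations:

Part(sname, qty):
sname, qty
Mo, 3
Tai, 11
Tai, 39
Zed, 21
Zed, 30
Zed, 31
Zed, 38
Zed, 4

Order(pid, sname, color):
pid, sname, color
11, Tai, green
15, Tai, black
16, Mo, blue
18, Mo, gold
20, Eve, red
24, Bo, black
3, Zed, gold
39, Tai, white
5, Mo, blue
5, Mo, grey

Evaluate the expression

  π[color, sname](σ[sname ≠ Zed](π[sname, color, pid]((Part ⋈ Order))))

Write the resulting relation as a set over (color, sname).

Joining Part and Order on sname yields {(Mo, 3, 16, blue), (Mo, 3, 18, gold), (Mo, 3, 5, blue), (Mo, 3, 5, grey), (Tai, 11, 11, green), (Tai, 11, 15, black), (Tai, 11, 39, white), (Tai, 39, 11, green), (Tai, 39, 15, black), (Tai, 39, 39, white), (Zed, 21, 3, gold), (Zed, 30, 3, gold), (Zed, 31, 3, gold), (Zed, 38, 3, gold), (Zed, 4, 3, gold)}.
π[sname, color, pid]: project onto (sname, color, pid) (7 duplicate(s) eliminated) → {(Mo, blue, 16), (Mo, blue, 5), (Mo, gold, 18), (Mo, grey, 5), (Tai, black, 15), (Tai, green, 11), (Tai, white, 39), (Zed, gold, 3)}
Apply σ_{sname ≠ Zed}; surviving tuples: {(Mo, blue, 16), (Mo, blue, 5), (Mo, gold, 18), (Mo, grey, 5), (Tai, black, 15), (Tai, green, 11), (Tai, white, 39)}
π[color, sname]: project onto (color, sname) (1 duplicate(s) eliminated) → {(black, Tai), (blue, Mo), (gold, Mo), (green, Tai), (grey, Mo), (white, Tai)}

{(black, Tai), (blue, Mo), (gold, Mo), (green, Tai), (grey, Mo), (white, Tai)}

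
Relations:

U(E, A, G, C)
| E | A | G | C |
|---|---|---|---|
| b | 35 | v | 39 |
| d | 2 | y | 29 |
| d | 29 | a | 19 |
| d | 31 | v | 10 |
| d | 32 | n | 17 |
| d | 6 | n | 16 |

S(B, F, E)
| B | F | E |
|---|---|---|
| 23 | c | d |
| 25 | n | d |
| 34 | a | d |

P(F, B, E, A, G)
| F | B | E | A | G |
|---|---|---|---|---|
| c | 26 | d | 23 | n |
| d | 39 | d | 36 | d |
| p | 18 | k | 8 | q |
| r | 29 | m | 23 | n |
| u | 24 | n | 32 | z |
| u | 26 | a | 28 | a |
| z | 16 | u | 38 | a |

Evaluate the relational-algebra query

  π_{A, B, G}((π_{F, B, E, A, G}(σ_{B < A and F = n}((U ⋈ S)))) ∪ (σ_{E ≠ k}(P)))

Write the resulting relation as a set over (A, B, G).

Natural join on E: {(d, 2, y, 29, 23, c), (d, 2, y, 29, 25, n), (d, 2, y, 29, 34, a), (d, 29, a, 19, 23, c), (d, 29, a, 19, 25, n), (d, 29, a, 19, 34, a), (d, 31, v, 10, 23, c), (d, 31, v, 10, 25, n), (d, 31, v, 10, 34, a), (d, 32, n, 17, 23, c), (d, 32, n, 17, 25, n), (d, 32, n, 17, 34, a), (d, 6, n, 16, 23, c), (d, 6, n, 16, 25, n), (d, 6, n, 16, 34, a)}
Selection B < A and F = n: {(d, 29, a, 19, 25, n), (d, 31, v, 10, 25, n), (d, 32, n, 17, 25, n)}
Keep only column(s) F, B, E, A, G: {(n, 25, d, 29, a), (n, 25, d, 31, v), (n, 25, d, 32, n)}
Selection E ≠ k: {(c, 26, d, 23, n), (d, 39, d, 36, d), (r, 29, m, 23, n), (u, 24, n, 32, z), (u, 26, a, 28, a), (z, 16, u, 38, a)}
Taking the union: {(c, 26, d, 23, n), (d, 39, d, 36, d), (n, 25, d, 29, a), (n, 25, d, 31, v), (n, 25, d, 32, n), (r, 29, m, 23, n), (u, 24, n, 32, z), (u, 26, a, 28, a), (z, 16, u, 38, a)}
Keep only column(s) A, B, G: {(23, 26, n), (23, 29, n), (28, 26, a), (29, 25, a), (31, 25, v), (32, 24, z), (32, 25, n), (36, 39, d), (38, 16, a)}

{(23, 26, n), (23, 29, n), (28, 26, a), (29, 25, a), (31, 25, v), (32, 24, z), (32, 25, n), (36, 39, d), (38, 16, a)}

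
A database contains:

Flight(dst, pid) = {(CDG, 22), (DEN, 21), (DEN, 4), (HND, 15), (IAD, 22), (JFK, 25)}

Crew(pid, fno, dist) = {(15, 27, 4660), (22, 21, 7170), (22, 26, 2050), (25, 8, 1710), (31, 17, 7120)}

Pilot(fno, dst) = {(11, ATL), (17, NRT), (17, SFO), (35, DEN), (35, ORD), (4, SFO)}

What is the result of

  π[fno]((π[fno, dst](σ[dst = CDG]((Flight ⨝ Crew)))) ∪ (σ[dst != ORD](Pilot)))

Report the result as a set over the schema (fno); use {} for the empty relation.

{11, 17, 21, 26, 35, 4}

Flight ⋈ Crew (natural join on pid): {(CDG, 22, 21, 7170), (CDG, 22, 26, 2050), (HND, 15, 27, 4660), (IAD, 22, 21, 7170), (IAD, 22, 26, 2050), (JFK, 25, 8, 1710)}
Apply σ_{dst = CDG}; surviving tuples: {(CDG, 22, 21, 7170), (CDG, 22, 26, 2050)}
π_{fno, dst} gives {(21, CDG), (26, CDG)}.
Apply σ_{dst != ORD}; surviving tuples: {(11, ATL), (17, NRT), (17, SFO), (35, DEN), (4, SFO)}
Taking the union: {(11, ATL), (17, NRT), (17, SFO), (21, CDG), (26, CDG), (35, DEN), (4, SFO)}
π_{fno} gives {11, 17, 21, 26, 35, 4} (1 duplicate(s) eliminated).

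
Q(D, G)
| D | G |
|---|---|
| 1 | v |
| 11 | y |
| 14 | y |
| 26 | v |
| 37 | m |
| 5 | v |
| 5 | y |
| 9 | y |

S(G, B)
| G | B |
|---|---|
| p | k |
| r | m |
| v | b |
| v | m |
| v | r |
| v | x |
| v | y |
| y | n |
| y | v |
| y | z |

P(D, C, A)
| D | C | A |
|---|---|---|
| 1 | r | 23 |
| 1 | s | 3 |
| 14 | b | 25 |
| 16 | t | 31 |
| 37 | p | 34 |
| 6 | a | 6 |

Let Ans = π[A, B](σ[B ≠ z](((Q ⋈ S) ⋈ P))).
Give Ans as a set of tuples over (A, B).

{(23, b), (23, m), (23, r), (23, x), (23, y), (25, n), (25, v), (3, b), (3, m), (3, r), (3, x), (3, y)}

Joining Q and S on G yields {(1, v, b), (1, v, m), (1, v, r), (1, v, x), (1, v, y), (11, y, n), (11, y, v), (11, y, z), (14, y, n), (14, y, v), (14, y, z), (26, v, b), (26, v, m), (26, v, r), (26, v, x), (26, v, y), (5, v, b), (5, v, m), (5, v, r), (5, v, x), (5, v, y), (5, y, n), (5, y, v), (5, y, z), (9, y, n), (9, y, v), (9, y, z)}.
Joining (Q ⋈ S) and P on D yields {(1, v, b, r, 23), (1, v, b, s, 3), (1, v, m, r, 23), (1, v, m, s, 3), (1, v, r, r, 23), (1, v, r, s, 3), (1, v, x, r, 23), (1, v, x, s, 3), (1, v, y, r, 23), (1, v, y, s, 3), (14, y, n, b, 25), (14, y, v, b, 25), (14, y, z, b, 25)}.
Selection B ≠ z: {(1, v, b, r, 23), (1, v, b, s, 3), (1, v, m, r, 23), (1, v, m, s, 3), (1, v, r, r, 23), (1, v, r, s, 3), (1, v, x, r, 23), (1, v, x, s, 3), (1, v, y, r, 23), (1, v, y, s, 3), (14, y, n, b, 25), (14, y, v, b, 25)}
Projecting to A, B: {(23, b), (23, m), (23, r), (23, x), (23, y), (25, n), (25, v), (3, b), (3, m), (3, r), (3, x), (3, y)}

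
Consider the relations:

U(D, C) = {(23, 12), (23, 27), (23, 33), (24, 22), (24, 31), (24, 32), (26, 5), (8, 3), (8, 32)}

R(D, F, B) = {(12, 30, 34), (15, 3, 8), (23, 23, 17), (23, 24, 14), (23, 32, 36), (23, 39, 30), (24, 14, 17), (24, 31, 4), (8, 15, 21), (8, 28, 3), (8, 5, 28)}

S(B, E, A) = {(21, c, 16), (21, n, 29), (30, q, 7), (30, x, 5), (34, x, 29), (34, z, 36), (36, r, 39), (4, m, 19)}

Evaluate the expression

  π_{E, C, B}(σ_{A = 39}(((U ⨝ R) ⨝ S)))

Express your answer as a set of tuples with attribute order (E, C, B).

{(r, 12, 36), (r, 27, 36), (r, 33, 36)}

Natural join on D: {(23, 12, 23, 17), (23, 12, 24, 14), (23, 12, 32, 36), (23, 12, 39, 30), (23, 27, 23, 17), (23, 27, 24, 14), (23, 27, 32, 36), (23, 27, 39, 30), (23, 33, 23, 17), (23, 33, 24, 14), (23, 33, 32, 36), (23, 33, 39, 30), (24, 22, 14, 17), (24, 22, 31, 4), (24, 31, 14, 17), (24, 31, 31, 4), (24, 32, 14, 17), (24, 32, 31, 4), (8, 3, 15, 21), (8, 3, 28, 3), (8, 3, 5, 28), (8, 32, 15, 21), (8, 32, 28, 3), (8, 32, 5, 28)}
Natural join on B: {(23, 12, 32, 36, r, 39), (23, 12, 39, 30, q, 7), (23, 12, 39, 30, x, 5), (23, 27, 32, 36, r, 39), (23, 27, 39, 30, q, 7), (23, 27, 39, 30, x, 5), (23, 33, 32, 36, r, 39), (23, 33, 39, 30, q, 7), (23, 33, 39, 30, x, 5), (24, 22, 31, 4, m, 19), (24, 31, 31, 4, m, 19), (24, 32, 31, 4, m, 19), (8, 3, 15, 21, c, 16), (8, 3, 15, 21, n, 29), (8, 32, 15, 21, c, 16), (8, 32, 15, 21, n, 29)}
σ[A = 39]: keep tuples satisfying A = 39 → {(23, 12, 32, 36, r, 39), (23, 27, 32, 36, r, 39), (23, 33, 32, 36, r, 39)}
Keep only column(s) E, C, B: {(r, 12, 36), (r, 27, 36), (r, 33, 36)}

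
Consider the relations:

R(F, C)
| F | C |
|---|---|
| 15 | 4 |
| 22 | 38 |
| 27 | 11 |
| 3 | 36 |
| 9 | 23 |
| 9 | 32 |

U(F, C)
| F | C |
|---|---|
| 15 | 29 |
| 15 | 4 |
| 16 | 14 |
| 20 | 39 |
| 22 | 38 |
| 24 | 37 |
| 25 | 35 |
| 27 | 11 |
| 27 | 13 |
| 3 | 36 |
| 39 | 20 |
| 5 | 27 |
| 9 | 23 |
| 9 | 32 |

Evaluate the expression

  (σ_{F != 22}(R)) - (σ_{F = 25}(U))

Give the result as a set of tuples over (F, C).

{(15, 4), (27, 11), (3, 36), (9, 23), (9, 32)}

Selection F != 22: {(15, 4), (27, 11), (3, 36), (9, 23), (9, 32)}
Selection F = 25: {(25, 35)}
Difference: {(15, 4), (27, 11), (3, 36), (9, 23), (9, 32)} with {(25, 35)} → {(15, 4), (27, 11), (3, 36), (9, 23), (9, 32)}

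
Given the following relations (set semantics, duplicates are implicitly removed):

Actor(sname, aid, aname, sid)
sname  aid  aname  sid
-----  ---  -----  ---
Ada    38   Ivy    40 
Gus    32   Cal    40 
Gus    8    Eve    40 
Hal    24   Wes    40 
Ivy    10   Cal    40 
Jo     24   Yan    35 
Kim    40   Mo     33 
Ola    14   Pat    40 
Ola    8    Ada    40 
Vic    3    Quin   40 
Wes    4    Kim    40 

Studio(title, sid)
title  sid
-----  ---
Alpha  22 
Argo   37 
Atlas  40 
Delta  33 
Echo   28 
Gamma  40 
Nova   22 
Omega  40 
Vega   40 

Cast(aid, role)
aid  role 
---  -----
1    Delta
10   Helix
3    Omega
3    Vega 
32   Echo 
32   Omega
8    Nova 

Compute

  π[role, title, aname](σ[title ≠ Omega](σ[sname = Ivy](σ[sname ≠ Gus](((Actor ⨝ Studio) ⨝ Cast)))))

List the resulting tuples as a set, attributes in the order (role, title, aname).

{(Helix, Atlas, Cal), (Helix, Gamma, Cal), (Helix, Vega, Cal)}

Joining Actor and Studio on sid yields {(Ada, 38, Ivy, 40, Atlas), (Ada, 38, Ivy, 40, Gamma), (Ada, 38, Ivy, 40, Omega), (Ada, 38, Ivy, 40, Vega), (Gus, 32, Cal, 40, Atlas), (Gus, 32, Cal, 40, Gamma), (Gus, 32, Cal, 40, Omega), (Gus, 32, Cal, 40, Vega), (Gus, 8, Eve, 40, Atlas), (Gus, 8, Eve, 40, Gamma), (Gus, 8, Eve, 40, Omega), (Gus, 8, Eve, 40, Vega), (Hal, 24, Wes, 40, Atlas), (Hal, 24, Wes, 40, Gamma), (Hal, 24, Wes, 40, Omega), (Hal, 24, Wes, 40, Vega), (Ivy, 10, Cal, 40, Atlas), (Ivy, 10, Cal, 40, Gamma), (Ivy, 10, Cal, 40, Omega), (Ivy, 10, Cal, 40, Vega), (Kim, 40, Mo, 33, Delta), (Ola, 14, Pat, 40, Atlas), (Ola, 14, Pat, 40, Gamma), (Ola, 14, Pat, 40, Omega), (Ola, 14, Pat, 40, Vega), (Ola, 8, Ada, 40, Atlas), (Ola, 8, Ada, 40, Gamma), (Ola, 8, Ada, 40, Omega), (Ola, 8, Ada, 40, Vega), (Vic, 3, Quin, 40, Atlas), (Vic, 3, Quin, 40, Gamma), (Vic, 3, Quin, 40, Omega), (Vic, 3, Quin, 40, Vega), (Wes, 4, Kim, 40, Atlas), (Wes, 4, Kim, 40, Gamma), (Wes, 4, Kim, 40, Omega), (Wes, 4, Kim, 40, Vega)}.
Joining (Actor ⨝ Studio) and Cast on aid yields {(Gus, 32, Cal, 40, Atlas, Echo), (Gus, 32, Cal, 40, Atlas, Omega), (Gus, 32, Cal, 40, Gamma, Echo), (Gus, 32, Cal, 40, Gamma, Omega), (Gus, 32, Cal, 40, Omega, Echo), (Gus, 32, Cal, 40, Omega, Omega), (Gus, 32, Cal, 40, Vega, Echo), (Gus, 32, Cal, 40, Vega, Omega), (Gus, 8, Eve, 40, Atlas, Nova), (Gus, 8, Eve, 40, Gamma, Nova), (Gus, 8, Eve, 40, Omega, Nova), (Gus, 8, Eve, 40, Vega, Nova), (Ivy, 10, Cal, 40, Atlas, Helix), (Ivy, 10, Cal, 40, Gamma, Helix), (Ivy, 10, Cal, 40, Omega, Helix), (Ivy, 10, Cal, 40, Vega, Helix), (Ola, 8, Ada, 40, Atlas, Nova), (Ola, 8, Ada, 40, Gamma, Nova), (Ola, 8, Ada, 40, Omega, Nova), (Ola, 8, Ada, 40, Vega, Nova), (Vic, 3, Quin, 40, Atlas, Omega), (Vic, 3, Quin, 40, Atlas, Vega), (Vic, 3, Quin, 40, Gamma, Omega), (Vic, 3, Quin, 40, Gamma, Vega), (Vic, 3, Quin, 40, Omega, Omega), (Vic, 3, Quin, 40, Omega, Vega), (Vic, 3, Quin, 40, Vega, Omega), (Vic, 3, Quin, 40, Vega, Vega)}.
Selection sname ≠ Gus: {(Ivy, 10, Cal, 40, Atlas, Helix), (Ivy, 10, Cal, 40, Gamma, Helix), (Ivy, 10, Cal, 40, Omega, Helix), (Ivy, 10, Cal, 40, Vega, Helix), (Ola, 8, Ada, 40, Atlas, Nova), (Ola, 8, Ada, 40, Gamma, Nova), (Ola, 8, Ada, 40, Omega, Nova), (Ola, 8, Ada, 40, Vega, Nova), (Vic, 3, Quin, 40, Atlas, Omega), (Vic, 3, Quin, 40, Atlas, Vega), (Vic, 3, Quin, 40, Gamma, Omega), (Vic, 3, Quin, 40, Gamma, Vega), (Vic, 3, Quin, 40, Omega, Omega), (Vic, 3, Quin, 40, Omega, Vega), (Vic, 3, Quin, 40, Vega, Omega), (Vic, 3, Quin, 40, Vega, Vega)}
Selection sname = Ivy: {(Ivy, 10, Cal, 40, Atlas, Helix), (Ivy, 10, Cal, 40, Gamma, Helix), (Ivy, 10, Cal, 40, Omega, Helix), (Ivy, 10, Cal, 40, Vega, Helix)}
Selection title ≠ Omega: {(Ivy, 10, Cal, 40, Atlas, Helix), (Ivy, 10, Cal, 40, Gamma, Helix), (Ivy, 10, Cal, 40, Vega, Helix)}
π[role, title, aname]: project onto (role, title, aname) → {(Helix, Atlas, Cal), (Helix, Gamma, Cal), (Helix, Vega, Cal)}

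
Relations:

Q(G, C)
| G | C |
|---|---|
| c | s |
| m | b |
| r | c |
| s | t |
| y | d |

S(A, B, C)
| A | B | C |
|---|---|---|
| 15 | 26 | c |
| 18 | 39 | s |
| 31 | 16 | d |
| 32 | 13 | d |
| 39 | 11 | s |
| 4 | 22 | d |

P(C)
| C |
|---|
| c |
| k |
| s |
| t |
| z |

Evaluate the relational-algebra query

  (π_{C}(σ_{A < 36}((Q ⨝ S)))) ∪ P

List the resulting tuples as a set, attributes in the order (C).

{c, d, k, s, t, z}

Natural join on C: {(c, s, 18, 39), (c, s, 39, 11), (r, c, 15, 26), (y, d, 31, 16), (y, d, 32, 13), (y, d, 4, 22)}
σ[A < 36]: keep tuples satisfying A < 36 → {(c, s, 18, 39), (r, c, 15, 26), (y, d, 31, 16), (y, d, 32, 13), (y, d, 4, 22)}
π_{C} gives {c, d, s} (2 duplicate(s) eliminated).
Union: {c, d, s} with {c, k, s, t, z} → {c, d, k, s, t, z}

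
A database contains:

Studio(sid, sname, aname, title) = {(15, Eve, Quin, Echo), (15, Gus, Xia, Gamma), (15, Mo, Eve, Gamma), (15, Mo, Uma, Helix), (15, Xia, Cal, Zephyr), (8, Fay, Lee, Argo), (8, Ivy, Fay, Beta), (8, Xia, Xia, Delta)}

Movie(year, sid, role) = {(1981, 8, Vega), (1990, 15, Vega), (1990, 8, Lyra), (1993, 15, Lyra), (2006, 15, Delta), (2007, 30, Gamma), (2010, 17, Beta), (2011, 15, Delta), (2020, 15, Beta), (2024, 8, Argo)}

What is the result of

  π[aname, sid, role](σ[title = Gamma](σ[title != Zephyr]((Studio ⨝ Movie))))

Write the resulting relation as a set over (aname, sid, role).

Studio ⋈ Movie (natural join on sid): {(15, Eve, Quin, Echo, 1990, Vega), (15, Eve, Quin, Echo, 1993, Lyra), (15, Eve, Quin, Echo, 2006, Delta), (15, Eve, Quin, Echo, 2011, Delta), (15, Eve, Quin, Echo, 2020, Beta), (15, Gus, Xia, Gamma, 1990, Vega), (15, Gus, Xia, Gamma, 1993, Lyra), (15, Gus, Xia, Gamma, 2006, Delta), (15, Gus, Xia, Gamma, 2011, Delta), (15, Gus, Xia, Gamma, 2020, Beta), (15, Mo, Eve, Gamma, 1990, Vega), (15, Mo, Eve, Gamma, 1993, Lyra), (15, Mo, Eve, Gamma, 2006, Delta), (15, Mo, Eve, Gamma, 2011, Delta), (15, Mo, Eve, Gamma, 2020, Beta), (15, Mo, Uma, Helix, 1990, Vega), (15, Mo, Uma, Helix, 1993, Lyra), (15, Mo, Uma, Helix, 2006, Delta), (15, Mo, Uma, Helix, 2011, Delta), (15, Mo, Uma, Helix, 2020, Beta), (15, Xia, Cal, Zephyr, 1990, Vega), (15, Xia, Cal, Zephyr, 1993, Lyra), (15, Xia, Cal, Zephyr, 2006, Delta), (15, Xia, Cal, Zephyr, 2011, Delta), (15, Xia, Cal, Zephyr, 2020, Beta), (8, Fay, Lee, Argo, 1981, Vega), (8, Fay, Lee, Argo, 1990, Lyra), (8, Fay, Lee, Argo, 2024, Argo), (8, Ivy, Fay, Beta, 1981, Vega), (8, Ivy, Fay, Beta, 1990, Lyra), (8, Ivy, Fay, Beta, 2024, Argo), (8, Xia, Xia, Delta, 1981, Vega), (8, Xia, Xia, Delta, 1990, Lyra), (8, Xia, Xia, Delta, 2024, Argo)}
Selection title != Zephyr: {(15, Eve, Quin, Echo, 1990, Vega), (15, Eve, Quin, Echo, 1993, Lyra), (15, Eve, Quin, Echo, 2006, Delta), (15, Eve, Quin, Echo, 2011, Delta), (15, Eve, Quin, Echo, 2020, Beta), (15, Gus, Xia, Gamma, 1990, Vega), (15, Gus, Xia, Gamma, 1993, Lyra), (15, Gus, Xia, Gamma, 2006, Delta), (15, Gus, Xia, Gamma, 2011, Delta), (15, Gus, Xia, Gamma, 2020, Beta), (15, Mo, Eve, Gamma, 1990, Vega), (15, Mo, Eve, Gamma, 1993, Lyra), (15, Mo, Eve, Gamma, 2006, Delta), (15, Mo, Eve, Gamma, 2011, Delta), (15, Mo, Eve, Gamma, 2020, Beta), (15, Mo, Uma, Helix, 1990, Vega), (15, Mo, Uma, Helix, 1993, Lyra), (15, Mo, Uma, Helix, 2006, Delta), (15, Mo, Uma, Helix, 2011, Delta), (15, Mo, Uma, Helix, 2020, Beta), (8, Fay, Lee, Argo, 1981, Vega), (8, Fay, Lee, Argo, 1990, Lyra), (8, Fay, Lee, Argo, 2024, Argo), (8, Ivy, Fay, Beta, 1981, Vega), (8, Ivy, Fay, Beta, 1990, Lyra), (8, Ivy, Fay, Beta, 2024, Argo), (8, Xia, Xia, Delta, 1981, Vega), (8, Xia, Xia, Delta, 1990, Lyra), (8, Xia, Xia, Delta, 2024, Argo)}
Selection title = Gamma: {(15, Gus, Xia, Gamma, 1990, Vega), (15, Gus, Xia, Gamma, 1993, Lyra), (15, Gus, Xia, Gamma, 2006, Delta), (15, Gus, Xia, Gamma, 2011, Delta), (15, Gus, Xia, Gamma, 2020, Beta), (15, Mo, Eve, Gamma, 1990, Vega), (15, Mo, Eve, Gamma, 1993, Lyra), (15, Mo, Eve, Gamma, 2006, Delta), (15, Mo, Eve, Gamma, 2011, Delta), (15, Mo, Eve, Gamma, 2020, Beta)}
Projecting to aname, sid, role (2 duplicate(s) eliminated): {(Eve, 15, Beta), (Eve, 15, Delta), (Eve, 15, Lyra), (Eve, 15, Vega), (Xia, 15, Beta), (Xia, 15, Delta), (Xia, 15, Lyra), (Xia, 15, Vega)}

{(Eve, 15, Beta), (Eve, 15, Delta), (Eve, 15, Lyra), (Eve, 15, Vega), (Xia, 15, Beta), (Xia, 15, Delta), (Xia, 15, Lyra), (Xia, 15, Vega)}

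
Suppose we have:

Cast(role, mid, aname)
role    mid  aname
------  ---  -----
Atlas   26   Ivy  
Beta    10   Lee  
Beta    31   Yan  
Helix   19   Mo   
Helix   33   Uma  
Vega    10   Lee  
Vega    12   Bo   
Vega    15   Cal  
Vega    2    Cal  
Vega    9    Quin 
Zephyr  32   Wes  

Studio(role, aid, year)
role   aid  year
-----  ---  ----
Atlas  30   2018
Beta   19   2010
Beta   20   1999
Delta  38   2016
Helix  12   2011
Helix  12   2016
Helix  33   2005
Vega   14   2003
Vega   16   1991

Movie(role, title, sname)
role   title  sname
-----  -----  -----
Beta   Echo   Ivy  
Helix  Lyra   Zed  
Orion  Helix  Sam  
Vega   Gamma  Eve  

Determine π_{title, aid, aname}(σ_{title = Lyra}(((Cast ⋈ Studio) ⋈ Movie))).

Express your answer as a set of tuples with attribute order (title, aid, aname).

{(Lyra, 12, Mo), (Lyra, 12, Uma), (Lyra, 33, Mo), (Lyra, 33, Uma)}

Natural join on role: {(Atlas, 26, Ivy, 30, 2018), (Beta, 10, Lee, 19, 2010), (Beta, 10, Lee, 20, 1999), (Beta, 31, Yan, 19, 2010), (Beta, 31, Yan, 20, 1999), (Helix, 19, Mo, 12, 2011), (Helix, 19, Mo, 12, 2016), (Helix, 19, Mo, 33, 2005), (Helix, 33, Uma, 12, 2011), (Helix, 33, Uma, 12, 2016), (Helix, 33, Uma, 33, 2005), (Vega, 10, Lee, 14, 2003), (Vega, 10, Lee, 16, 1991), (Vega, 12, Bo, 14, 2003), (Vega, 12, Bo, 16, 1991), (Vega, 15, Cal, 14, 2003), (Vega, 15, Cal, 16, 1991), (Vega, 2, Cal, 14, 2003), (Vega, 2, Cal, 16, 1991), (Vega, 9, Quin, 14, 2003), (Vega, 9, Quin, 16, 1991)}
Natural join on role: {(Beta, 10, Lee, 19, 2010, Echo, Ivy), (Beta, 10, Lee, 20, 1999, Echo, Ivy), (Beta, 31, Yan, 19, 2010, Echo, Ivy), (Beta, 31, Yan, 20, 1999, Echo, Ivy), (Helix, 19, Mo, 12, 2011, Lyra, Zed), (Helix, 19, Mo, 12, 2016, Lyra, Zed), (Helix, 19, Mo, 33, 2005, Lyra, Zed), (Helix, 33, Uma, 12, 2011, Lyra, Zed), (Helix, 33, Uma, 12, 2016, Lyra, Zed), (Helix, 33, Uma, 33, 2005, Lyra, Zed), (Vega, 10, Lee, 14, 2003, Gamma, Eve), (Vega, 10, Lee, 16, 1991, Gamma, Eve), (Vega, 12, Bo, 14, 2003, Gamma, Eve), (Vega, 12, Bo, 16, 1991, Gamma, Eve), (Vega, 15, Cal, 14, 2003, Gamma, Eve), (Vega, 15, Cal, 16, 1991, Gamma, Eve), (Vega, 2, Cal, 14, 2003, Gamma, Eve), (Vega, 2, Cal, 16, 1991, Gamma, Eve), (Vega, 9, Quin, 14, 2003, Gamma, Eve), (Vega, 9, Quin, 16, 1991, Gamma, Eve)}
σ[title = Lyra]: keep tuples satisfying title = Lyra → {(Helix, 19, Mo, 12, 2011, Lyra, Zed), (Helix, 19, Mo, 12, 2016, Lyra, Zed), (Helix, 19, Mo, 33, 2005, Lyra, Zed), (Helix, 33, Uma, 12, 2011, Lyra, Zed), (Helix, 33, Uma, 12, 2016, Lyra, Zed), (Helix, 33, Uma, 33, 2005, Lyra, Zed)}
Projecting to title, aid, aname (2 duplicate(s) eliminated): {(Lyra, 12, Mo), (Lyra, 12, Uma), (Lyra, 33, Mo), (Lyra, 33, Uma)}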